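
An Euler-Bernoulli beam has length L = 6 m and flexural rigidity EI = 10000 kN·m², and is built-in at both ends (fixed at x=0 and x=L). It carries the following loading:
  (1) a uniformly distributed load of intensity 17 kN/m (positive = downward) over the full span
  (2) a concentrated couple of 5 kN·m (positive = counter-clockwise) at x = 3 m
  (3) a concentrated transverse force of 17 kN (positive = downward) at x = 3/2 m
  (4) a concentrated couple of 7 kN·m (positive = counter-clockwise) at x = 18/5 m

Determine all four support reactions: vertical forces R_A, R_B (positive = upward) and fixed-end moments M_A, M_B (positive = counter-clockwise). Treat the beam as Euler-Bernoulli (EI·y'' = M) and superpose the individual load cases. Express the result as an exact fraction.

R_A = 54619/800 kN, M_A = 55067/800 kN·m, R_B = 40581/800 kN, M_B = -42953/800 kN·m

Load 1 — uniform load w=17 kN/m over full span:
  R_A = wL/2 = 17·6/2 = 51 kN
  M_A = wL²/12 = 17·6²/12 = 51 kN·m
  R_B = wL/2 = 17·6/2 = 51 kN
  M_B = -wL²/12 = -17·6²/12 = -51 kN·m
Load 2 — applied couple M₀=5 kN·m at a=3 m (b=L-a=3):
  R_A = 6M₀ab/L³ = 6·5·3·3/6³ = 5/4 kN
  M_A = M₀b(2a-b)/L² = 5·3·(2·3-3)/6² = 5/4 kN·m
  R_B = -6M₀ab/L³ = -6·5·3·3/6³ = -5/4 kN
  M_B = M₀a(2b-a)/L² = 5·3·(2·3-3)/6² = 5/4 kN·m
Load 3 — point force P=17 kN at a=3/2 m (b=L-a=9/2):
  R_A = Pb²(3a+b)/L³ = 17·(9/2)²·(3·(3/2)+(9/2))/6³ = 459/32 kN
  M_A = Pab²/L² = 17·(3/2)·(9/2)²/6² = 459/32 kN·m
  R_B = Pa²(a+3b)/L³ = 17·(3/2)²·((3/2)+3·(9/2))/6³ = 85/32 kN
  M_B = -Pa²b/L² = -17·(3/2)²·(9/2)/6² = -153/32 kN·m
Load 4 — applied couple M₀=7 kN·m at a=18/5 m (b=L-a=12/5):
  R_A = 6M₀ab/L³ = 6·7·(18/5)·(12/5)/6³ = 42/25 kN
  M_A = M₀b(2a-b)/L² = 7·(12/5)·(2·(18/5)-(12/5))/6² = 56/25 kN·m
  R_B = -6M₀ab/L³ = -6·7·(18/5)·(12/5)/6³ = -42/25 kN
  M_B = M₀a(2b-a)/L² = 7·(18/5)·(2·(12/5)-(18/5))/6² = 21/25 kN·m
Superposition: R_A = 54619/800 kN, M_A = 55067/800 kN·m, R_B = 40581/800 kN, M_B = -42953/800 kN·m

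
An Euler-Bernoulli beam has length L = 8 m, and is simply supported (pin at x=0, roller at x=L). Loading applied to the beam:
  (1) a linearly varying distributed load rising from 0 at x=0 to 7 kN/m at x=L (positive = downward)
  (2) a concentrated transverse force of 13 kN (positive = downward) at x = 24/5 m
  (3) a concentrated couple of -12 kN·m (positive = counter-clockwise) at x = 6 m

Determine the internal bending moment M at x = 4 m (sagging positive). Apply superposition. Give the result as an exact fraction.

Load 1 — triangular load w₀=7 kN/m (0→w₀ over full span):
  M_1 = w₀Lx/6 - w₀x³/(6L) = 7·8·4/6 - 7·4³/(6·8) = 28 kN·m
Load 2 — point force P=13 kN at a=24/5 m (b=L-a=16/5):
  M_2 = Pbx/L  [x≤a] = 13·(16/5)·4/8 = 104/5 kN·m
Load 3 — applied couple M₀=-12 kN·m at a=6 m (b=L-a=2):
  M_3 = M₀x/L  [x≤a] = (-12)·4/8 = -6 kN·m
Superposition: M = Σ M_i = 214/5 kN·m ≈ 42.800000 kN·m

M(4) = 214/5 kN·m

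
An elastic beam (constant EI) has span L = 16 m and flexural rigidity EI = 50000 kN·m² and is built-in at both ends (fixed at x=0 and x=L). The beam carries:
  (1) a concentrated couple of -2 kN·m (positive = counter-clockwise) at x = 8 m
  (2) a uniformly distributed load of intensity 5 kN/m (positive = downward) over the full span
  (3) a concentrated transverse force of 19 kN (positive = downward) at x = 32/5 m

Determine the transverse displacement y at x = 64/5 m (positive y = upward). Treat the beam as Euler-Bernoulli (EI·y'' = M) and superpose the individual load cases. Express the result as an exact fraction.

Load 1 — applied couple M₀=-2 kN·m at a=8 m (b=L-a=8):
  y_1 = (R_Ax³/6 - M_Ax²/2 - M₀(x-a)²/2)/EI  [x>a] with R_A=-3/16, M_A=-1/2 = ((-3/16)·(64/5)³/6 - (-1/2)·(64/5)²/2 - (-2)·((64/5)-8)²/2)/50000 = -12/390625 m
Load 2 — uniform load w=5 kN/m over full span:
  y_2 = -wx²(L-x)²/(24EI) = -5·(64/5)²·(16-(64/5))²/(24·50000) = -8192/1171875 m
Load 3 — point force P=19 kN at a=32/5 m (b=L-a=48/5):
  y_3 = -Pa²(L-x)²(3bL-(3b+a)(L-x))/(6L³EI)  [x>a] = -19·(32/5)²·(16-(64/5))²·(3·(48/5)·16-(3·(48/5)+(32/5))·(16-(64/5)))/(6·16³·50000) = -330752/146484375 m
Superposition: y = Σ y_i = -453084/48828125 m ≈ -0.009279 m

y(64/5) = -453084/48828125 m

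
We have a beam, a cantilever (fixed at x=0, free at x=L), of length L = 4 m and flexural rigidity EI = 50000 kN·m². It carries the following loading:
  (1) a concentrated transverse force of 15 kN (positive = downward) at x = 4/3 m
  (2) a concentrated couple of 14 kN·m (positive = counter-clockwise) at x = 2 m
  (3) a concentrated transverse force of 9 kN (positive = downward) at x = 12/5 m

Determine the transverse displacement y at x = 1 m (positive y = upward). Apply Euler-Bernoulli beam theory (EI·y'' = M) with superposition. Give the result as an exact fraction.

Load 1 — point force P=15 kN at a=4/3 m (b=L-a=8/3):
  y_1 = -Px²(3a-x)/(6EI)  [x≤a] = -15·1²·(3·(4/3)-1)/(6·50000) = -3/20000 m
Load 2 — applied couple M₀=14 kN·m at a=2 m (b=L-a=2):
  y_2 = M₀x²/(2EI)  [x≤a] = 14·1²/(2·50000) = 7/50000 m
Load 3 — point force P=9 kN at a=12/5 m (b=L-a=8/5):
  y_3 = -Px²(3a-x)/(6EI)  [x≤a] = -9·1²·(3·(12/5)-1)/(6·50000) = -93/500000 m
Superposition: y = Σ y_i = -49/250000 m ≈ -0.000196 m

y(1) = -49/250000 m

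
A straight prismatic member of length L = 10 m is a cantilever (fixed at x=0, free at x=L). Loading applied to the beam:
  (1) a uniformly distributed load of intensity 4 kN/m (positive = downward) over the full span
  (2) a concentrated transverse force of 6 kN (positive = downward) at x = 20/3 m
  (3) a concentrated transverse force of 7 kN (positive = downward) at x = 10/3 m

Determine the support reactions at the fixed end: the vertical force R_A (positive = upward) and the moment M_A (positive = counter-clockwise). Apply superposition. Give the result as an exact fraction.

R_A = 53 kN, M_A = 790/3 kN·m

Load 1 — uniform load w=4 kN/m over full span:
  R_A = wL = 4·10 = 40 kN
  M_A = wL²/2 = 4·10²/2 = 200 kN·m
Load 2 — point force P=6 kN at a=20/3 m (b=L-a=10/3):
  R_A = P = 6 kN
  M_A = Pa = 6·(20/3) = 40 kN·m
Load 3 — point force P=7 kN at a=10/3 m (b=L-a=20/3):
  R_A = P = 7 kN
  M_A = Pa = 7·(10/3) = 70/3 kN·m
Superposition: R_A = 53 kN, M_A = 790/3 kN·m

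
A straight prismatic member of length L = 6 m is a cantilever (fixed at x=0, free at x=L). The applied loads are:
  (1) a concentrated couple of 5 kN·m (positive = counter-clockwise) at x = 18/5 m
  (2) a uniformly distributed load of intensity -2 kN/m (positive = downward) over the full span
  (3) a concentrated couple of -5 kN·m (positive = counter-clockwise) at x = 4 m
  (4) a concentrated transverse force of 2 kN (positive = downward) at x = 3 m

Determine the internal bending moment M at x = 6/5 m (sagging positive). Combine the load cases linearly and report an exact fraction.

M(6/5) = 486/25 kN·m

Load 1 — applied couple M₀=5 kN·m at a=18/5 m (b=L-a=12/5):
  M_1 = M₀  [x≤a] = 5 = 5 kN·m
Load 2 — uniform load w=-2 kN/m over full span:
  M_2 = -w(L-x)²/2 = -(-2)·(6-(6/5))²/2 = 576/25 kN·m
Load 3 — applied couple M₀=-5 kN·m at a=4 m (b=L-a=2):
  M_3 = M₀  [x≤a] = (-5) = -5 kN·m
Load 4 — point force P=2 kN at a=3 m (b=L-a=3):
  M_4 = -P(a-x)  [x≤a] = -2·(3-(6/5)) = -18/5 kN·m
Superposition: M = Σ M_i = 486/25 kN·m ≈ 19.440000 kN·m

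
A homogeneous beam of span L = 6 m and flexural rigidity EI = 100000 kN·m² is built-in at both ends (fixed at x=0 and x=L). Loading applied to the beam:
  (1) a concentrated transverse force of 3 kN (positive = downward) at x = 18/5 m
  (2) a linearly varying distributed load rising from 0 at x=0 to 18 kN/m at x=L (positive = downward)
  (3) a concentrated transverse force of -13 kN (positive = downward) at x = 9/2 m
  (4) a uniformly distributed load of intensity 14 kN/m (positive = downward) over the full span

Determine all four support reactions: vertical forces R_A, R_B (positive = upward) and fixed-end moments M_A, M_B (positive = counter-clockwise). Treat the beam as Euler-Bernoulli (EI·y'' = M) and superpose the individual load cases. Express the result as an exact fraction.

Load 1 — point force P=3 kN at a=18/5 m (b=L-a=12/5):
  R_A = Pb²(3a+b)/L³ = 3·(12/5)²·(3·(18/5)+(12/5))/6³ = 132/125 kN
  M_A = Pab²/L² = 3·(18/5)·(12/5)²/6² = 216/125 kN·m
  R_B = Pa²(a+3b)/L³ = 3·(18/5)²·((18/5)+3·(12/5))/6³ = 243/125 kN
  M_B = -Pa²b/L² = -3·(18/5)²·(12/5)/6² = -324/125 kN·m
Load 2 — triangular load w₀=18 kN/m (0→w₀ over full span):
  R_A = 3w₀L/20 = 3·18·6/20 = 81/5 kN
  M_A = w₀L²/30 = 18·6²/30 = 108/5 kN·m
  R_B = 7w₀L/20 = 7·18·6/20 = 189/5 kN
  M_B = -w₀L²/20 = -18·6²/20 = -162/5 kN·m
Load 3 — point force P=-13 kN at a=9/2 m (b=L-a=3/2):
  R_A = Pb²(3a+b)/L³ = (-13)·(3/2)²·(3·(9/2)+(3/2))/6³ = -65/32 kN
  M_A = Pab²/L² = (-13)·(9/2)·(3/2)²/6² = -117/32 kN·m
  R_B = Pa²(a+3b)/L³ = (-13)·(9/2)²·((9/2)+3·(3/2))/6³ = -351/32 kN
  M_B = -Pa²b/L² = -(-13)·(9/2)²·(3/2)/6² = 351/32 kN·m
Load 4 — uniform load w=14 kN/m over full span:
  R_A = wL/2 = 14·6/2 = 42 kN
  M_A = wL²/12 = 14·6²/12 = 42 kN·m
  R_B = wL/2 = 14·6/2 = 42 kN
  M_B = -wL²/12 = -14·6²/12 = -42 kN·m
Superposition: R_A = 228899/4000 kN, M_A = 246687/4000 kN·m, R_B = 283101/4000 kN, M_B = -264093/4000 kN·m

R_A = 228899/4000 kN, M_A = 246687/4000 kN·m, R_B = 283101/4000 kN, M_B = -264093/4000 kN·m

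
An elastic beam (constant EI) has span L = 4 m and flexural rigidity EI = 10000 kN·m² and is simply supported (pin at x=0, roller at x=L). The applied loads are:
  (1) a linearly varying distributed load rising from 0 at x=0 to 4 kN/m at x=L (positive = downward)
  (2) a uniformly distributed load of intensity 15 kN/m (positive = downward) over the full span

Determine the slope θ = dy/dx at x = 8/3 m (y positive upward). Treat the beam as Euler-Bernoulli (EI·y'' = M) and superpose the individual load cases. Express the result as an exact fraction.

θ(8/3) = 3289/1518750 rad

Load 1 — triangular load w₀=4 kN/m (0→w₀ over full span):
  θ_1 = -w₀(7L⁴-30L²x²+15x⁴)/(360LEI) = -4·(7·4⁴-30·4²·(8/3)²+15·(8/3)⁴)/(360·4·10000) = 182/759375 rad
Load 2 — uniform load w=15 kN/m over full span:
  θ_2 = -w(L³-6Lx²+4x³)/(24EI) = -15·(4³-6·4·(8/3)²+4·(8/3)³)/(24·10000) = 13/6750 rad
Superposition: θ = Σ θ_i = 3289/1518750 rad ≈ 0.002166 rad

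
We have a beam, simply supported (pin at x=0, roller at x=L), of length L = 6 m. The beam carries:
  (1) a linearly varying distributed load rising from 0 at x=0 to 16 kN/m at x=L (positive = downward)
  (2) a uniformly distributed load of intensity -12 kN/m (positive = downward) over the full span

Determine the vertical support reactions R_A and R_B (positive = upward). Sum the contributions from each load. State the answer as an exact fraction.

R_A = -20 kN, R_B = -4 kN

Load 1 — triangular load w₀=16 kN/m (0→w₀ over full span):
  R_A = w₀L/6 = 16·6/6 = 16 kN
  R_B = w₀L/3 = 16·6/3 = 32 kN
Load 2 — uniform load w=-12 kN/m over full span:
  R_A = wL/2 = (-12)·6/2 = -36 kN
  R_B = wL/2 = (-12)·6/2 = -36 kN
Superposition: R_A = -20 kN, R_B = -4 kN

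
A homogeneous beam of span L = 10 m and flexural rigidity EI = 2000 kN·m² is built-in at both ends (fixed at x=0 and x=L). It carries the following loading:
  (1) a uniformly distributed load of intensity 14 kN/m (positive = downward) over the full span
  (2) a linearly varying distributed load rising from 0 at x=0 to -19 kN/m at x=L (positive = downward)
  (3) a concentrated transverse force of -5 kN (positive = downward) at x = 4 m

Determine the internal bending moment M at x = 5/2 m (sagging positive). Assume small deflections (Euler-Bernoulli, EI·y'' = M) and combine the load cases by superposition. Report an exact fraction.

Load 1 — uniform load w=14 kN/m over full span:
  M_1 = wLx/2 - wL²/12 - wx²/2 = 14·10·(5/2)/2 - 14·10²/12 - 14·(5/2)²/2 = 175/12 kN·m
Load 2 — triangular load w₀=-19 kN/m (0→w₀ over full span):
  M_2 = 3w₀Lx/20 - w₀L²/30 - w₀x³/(6L) = 3·(-19)·10·(5/2)/20 - (-19)·10²/30 - (-19)·(5/2)³/(6·10) = -95/32 kN·m
Load 3 — point force P=-5 kN at a=4 m (b=L-a=6):
  M_3 = Pb²(3a+b)x/L³ - Pab²/L²  [x≤a] = (-5)·6²·(3·4+6)·(5/2)/10³ - (-5)·4·6²/10² = -9/10 kN·m
Superposition: M = Σ M_i = 5143/480 kN·m ≈ 10.714583 kN·m

M(5/2) = 5143/480 kN·m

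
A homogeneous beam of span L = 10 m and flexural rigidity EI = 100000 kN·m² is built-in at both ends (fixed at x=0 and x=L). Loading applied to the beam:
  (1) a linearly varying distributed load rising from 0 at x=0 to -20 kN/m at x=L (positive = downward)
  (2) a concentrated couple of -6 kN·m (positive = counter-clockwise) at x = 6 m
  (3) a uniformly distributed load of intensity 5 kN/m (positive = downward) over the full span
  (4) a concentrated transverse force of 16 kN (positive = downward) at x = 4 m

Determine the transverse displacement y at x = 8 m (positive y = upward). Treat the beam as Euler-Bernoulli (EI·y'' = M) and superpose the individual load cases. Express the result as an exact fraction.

Load 1 — triangular load w₀=-20 kN/m (0→w₀ over full span):
  y_1 = -w₀x²(L-x)²(x+2L)/(120LEI) = -(-20)·8²·(10-8)²·(8+2·10)/(120·10·100000) = 56/46875 m
Load 2 — applied couple M₀=-6 kN·m at a=6 m (b=L-a=4):
  y_2 = (R_Ax³/6 - M_Ax²/2 - M₀(x-a)²/2)/EI  [x>a] with R_A=-108/125, M_A=-48/25 = ((-108/125)·8³/6 - (-48/25)·8²/2 - (-6)·(8-6)²/2)/100000 = -9/3125000 m
Load 3 — uniform load w=5 kN/m over full span:
  y_3 = -wx²(L-x)²/(24EI) = -5·8²·(10-8)²/(24·100000) = -1/1875 m
Load 4 — point force P=16 kN at a=4 m (b=L-a=6):
  y_4 = -Pa²(L-x)²(3bL-(3b+a)(L-x))/(6L³EI)  [x>a] = -16·4²·(10-8)²·(3·6·10-(3·6+4)·(10-8))/(6·10³·100000) = -272/1171875 m
Superposition: y = Σ y_i = 3997/9375000 m ≈ 0.000426 m

y(8) = 3997/9375000 m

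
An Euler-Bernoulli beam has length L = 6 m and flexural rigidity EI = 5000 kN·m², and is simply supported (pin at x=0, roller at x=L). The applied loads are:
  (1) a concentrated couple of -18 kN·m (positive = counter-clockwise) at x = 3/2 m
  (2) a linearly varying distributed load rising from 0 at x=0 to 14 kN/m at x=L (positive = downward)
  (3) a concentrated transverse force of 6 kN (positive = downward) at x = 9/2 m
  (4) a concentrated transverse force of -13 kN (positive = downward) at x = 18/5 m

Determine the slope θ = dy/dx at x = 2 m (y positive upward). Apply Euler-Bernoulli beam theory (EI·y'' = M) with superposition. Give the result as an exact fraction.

Load 1 — applied couple M₀=-18 kN·m at a=3/2 m (b=L-a=9/2):
  θ_1 = (M₀x²/(2L)-M₀(x-a)+C₁)/EI  [x>a] with C₁=M₀(3b²-L²)/(6L)=-99/8 = ((-18)·2²/(2·6)-(-18)·(2-(3/2))+(-99/8))/5000 = -3/1600 rad
Load 2 — triangular load w₀=14 kN/m (0→w₀ over full span):
  θ_2 = -w₀(7L⁴-30L²x²+15x⁴)/(360LEI) = -14·(7·6⁴-30·6²·2²+15·2⁴)/(360·6·5000) = -182/28125 rad
Load 3 — point force P=6 kN at a=9/2 m (b=L-a=3/2):
  θ_3 = -Pb(L²-b²-3x²)/(6LEI)  [x≤a] = -6·(3/2)·(6²-(3/2)²-3·2²)/(6·6·5000) = -87/80000 rad
Load 4 — point force P=-13 kN at a=18/5 m (b=L-a=12/5):
  θ_4 = -Pb(L²-b²-3x²)/(6LEI)  [x≤a] = -(-13)·(12/5)·(6²-(12/5)²-3·2²)/(6·6·5000) = 247/78125 rad
Superposition: θ = Σ θ_i = -564481/90000000 rad ≈ -0.006272 rad

θ(2) = -564481/90000000 rad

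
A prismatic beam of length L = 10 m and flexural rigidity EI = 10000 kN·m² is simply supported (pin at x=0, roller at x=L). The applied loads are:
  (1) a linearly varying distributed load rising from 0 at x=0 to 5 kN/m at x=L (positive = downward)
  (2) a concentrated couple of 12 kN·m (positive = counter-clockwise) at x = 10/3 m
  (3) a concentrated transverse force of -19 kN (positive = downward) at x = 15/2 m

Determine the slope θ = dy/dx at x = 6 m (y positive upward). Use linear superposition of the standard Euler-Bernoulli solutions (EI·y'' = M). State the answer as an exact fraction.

Load 1 — triangular load w₀=5 kN/m (0→w₀ over full span):
  θ_1 = -w₀(7L⁴-30L²x²+15x⁴)/(360LEI) = -5·(7·10⁴-30·10²·6²+15·6⁴)/(360·10·10000) = 29/11250 rad
Load 2 — applied couple M₀=12 kN·m at a=10/3 m (b=L-a=20/3):
  θ_2 = (M₀x²/(2L)-M₀(x-a)+C₁)/EI  [x>a] with C₁=M₀(3b²-L²)/(6L)=20/3 = (12·6²/(2·10)-12·(6-(10/3))+(20/3))/10000 = -7/18750 rad
Load 3 — point force P=-19 kN at a=15/2 m (b=L-a=5/2):
  θ_3 = -Pb(L²-b²-3x²)/(6LEI)  [x≤a] = -(-19)·(5/2)·(10²-(5/2)²-3·6²)/(6·10·10000) = -361/320000 rad
Superposition: θ = Σ θ_i = 15499/14400000 rad ≈ 0.001076 rad

θ(6) = 15499/14400000 rad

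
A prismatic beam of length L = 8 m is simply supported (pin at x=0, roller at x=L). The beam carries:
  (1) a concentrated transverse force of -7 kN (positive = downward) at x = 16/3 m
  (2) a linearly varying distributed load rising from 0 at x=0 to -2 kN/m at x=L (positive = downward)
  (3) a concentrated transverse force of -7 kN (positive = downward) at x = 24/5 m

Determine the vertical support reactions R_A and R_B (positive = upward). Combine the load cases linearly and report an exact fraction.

Load 1 — point force P=-7 kN at a=16/3 m (b=L-a=8/3):
  R_A = Pb/L = (-7)·(8/3)/8 = -7/3 kN
  R_B = Pa/L = (-7)·(16/3)/8 = -14/3 kN
Load 2 — triangular load w₀=-2 kN/m (0→w₀ over full span):
  R_A = w₀L/6 = (-2)·8/6 = -8/3 kN
  R_B = w₀L/3 = (-2)·8/3 = -16/3 kN
Load 3 — point force P=-7 kN at a=24/5 m (b=L-a=16/5):
  R_A = Pb/L = (-7)·(16/5)/8 = -14/5 kN
  R_B = Pa/L = (-7)·(24/5)/8 = -21/5 kN
Superposition: R_A = -39/5 kN, R_B = -71/5 kN

R_A = -39/5 kN, R_B = -71/5 kN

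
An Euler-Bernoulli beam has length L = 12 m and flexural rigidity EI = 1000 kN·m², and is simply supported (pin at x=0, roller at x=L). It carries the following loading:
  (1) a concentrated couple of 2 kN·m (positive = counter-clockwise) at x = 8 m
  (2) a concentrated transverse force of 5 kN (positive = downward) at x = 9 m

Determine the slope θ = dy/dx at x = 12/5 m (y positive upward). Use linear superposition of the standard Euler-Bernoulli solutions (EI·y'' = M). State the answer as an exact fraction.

Load 1 — applied couple M₀=2 kN·m at a=8 m (b=L-a=4):
  θ_1 = (M₀x²/(2L)+C₁)/EI  [x≤a] with C₁=M₀(3b²-L²)/(6L)=-8/3 = (2·(12/5)²/(2·12)+(-8/3))/1000 = -41/18750 rad
Load 2 — point force P=5 kN at a=9 m (b=L-a=3):
  θ_2 = -Pb(L²-b²-3x²)/(6LEI)  [x≤a] = -5·3·(12²-3²-3·(12/5)²)/(6·12·1000) = -981/40000 rad
Superposition: θ = Σ θ_i = -16027/600000 rad ≈ -0.026712 rad

θ(12/5) = -16027/600000 rad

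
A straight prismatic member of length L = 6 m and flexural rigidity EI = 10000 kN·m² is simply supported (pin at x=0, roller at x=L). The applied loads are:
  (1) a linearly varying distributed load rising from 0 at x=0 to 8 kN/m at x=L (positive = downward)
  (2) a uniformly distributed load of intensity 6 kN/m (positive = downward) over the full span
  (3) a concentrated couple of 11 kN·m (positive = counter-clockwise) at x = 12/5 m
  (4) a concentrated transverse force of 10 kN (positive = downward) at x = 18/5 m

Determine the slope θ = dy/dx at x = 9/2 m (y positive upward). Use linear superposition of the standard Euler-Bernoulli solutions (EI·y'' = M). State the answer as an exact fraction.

Load 1 — triangular load w₀=8 kN/m (0→w₀ over full span):
  θ_1 = -w₀(7L⁴-30L²x²+15x⁴)/(360LEI) = -8·(7·6⁴-30·6²·(9/2)²+15·(9/2)⁴)/(360·6·10000) = 3939/1600000 rad
Load 2 — uniform load w=6 kN/m over full span:
  θ_2 = -w(L³-6Lx²+4x³)/(24EI) = -6·(6³-6·6·(9/2)²+4·(9/2)³)/(24·10000) = 297/80000 rad
Load 3 — applied couple M₀=11 kN·m at a=12/5 m (b=L-a=18/5):
  θ_3 = (M₀x²/(2L)-M₀(x-a)+C₁)/EI  [x>a] with C₁=M₀(3b²-L²)/(6L)=22/25 = (11·(9/2)²/(2·6)-11·((9/2)-(12/5))+(22/25))/10000 = -1463/4000000 rad
Load 4 — point force P=10 kN at a=18/5 m (b=L-a=12/5):
  θ_4 = -Pa(2L²-6Lx+3x²+a²)/(6LEI)  [x>a] = -10·(18/5)·(2·6²-6·6·(9/2)+3·(9/2)²+(18/5)²)/(6·6·10000) = 1629/1000000 rad
Superposition: θ = Σ θ_i = 59501/8000000 rad ≈ 0.007438 rad

θ(9/2) = 59501/8000000 rad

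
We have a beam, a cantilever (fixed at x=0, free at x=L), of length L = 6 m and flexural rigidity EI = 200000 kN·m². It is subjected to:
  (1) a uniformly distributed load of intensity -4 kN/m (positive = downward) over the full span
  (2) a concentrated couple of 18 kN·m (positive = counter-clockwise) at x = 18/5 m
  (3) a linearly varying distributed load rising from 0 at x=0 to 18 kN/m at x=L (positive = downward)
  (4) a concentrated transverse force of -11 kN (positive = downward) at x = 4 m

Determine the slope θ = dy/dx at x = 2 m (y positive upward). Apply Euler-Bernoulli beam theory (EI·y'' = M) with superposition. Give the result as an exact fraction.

Load 1 — uniform load w=-4 kN/m over full span:
  θ_1 = -wx(x²-3Lx+3L²)/(6EI) = -(-4)·2·(2²-3·6·2+3·6²)/(6·200000) = 19/37500 rad
Load 2 — applied couple M₀=18 kN·m at a=18/5 m (b=L-a=12/5):
  θ_2 = M₀x/EI  [x≤a] = 18·2/200000 = 9/50000 rad
Load 3 — triangular load w₀=18 kN/m (0→w₀ over full span):
  θ_3 = (w₀Lx²/4-w₀L²x/3-w₀x⁴/(24L))/EI = (18·6·2²/4-18·6²·2/3-18·2⁴/(24·6))/200000 = -163/100000 rad
Load 4 — point force P=-11 kN at a=4 m (b=L-a=2):
  θ_4 = -Px(2a-x)/(2EI)  [x≤a] = -(-11)·2·(2·4-2)/(2·200000) = 33/100000 rad
Superposition: θ = Σ θ_i = -23/37500 rad ≈ -0.000613 rad

θ(2) = -23/37500 rad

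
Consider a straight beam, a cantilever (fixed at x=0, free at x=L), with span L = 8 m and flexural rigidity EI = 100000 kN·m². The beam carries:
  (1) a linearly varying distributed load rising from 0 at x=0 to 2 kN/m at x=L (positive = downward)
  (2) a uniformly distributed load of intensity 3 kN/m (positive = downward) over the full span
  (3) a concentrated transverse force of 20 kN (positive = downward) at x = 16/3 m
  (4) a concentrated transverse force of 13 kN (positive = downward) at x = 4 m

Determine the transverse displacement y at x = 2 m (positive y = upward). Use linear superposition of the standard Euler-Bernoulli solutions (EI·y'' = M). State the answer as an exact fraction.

y(2) = -7651/1500000 m

Load 1 — triangular load w₀=2 kN/m (0→w₀ over full span):
  y_1 = (w₀Lx³/12-w₀L²x²/6-w₀x⁵/(120L))/EI = (2·8·2³/12-2·8²·2²/6-2·2⁵/(120·8))/100000 = -1121/1500000 m
Load 2 — uniform load w=3 kN/m over full span:
  y_2 = -wx²(x²-4Lx+6L²)/(24EI) = -3·2²·(2²-4·8·2+6·8²)/(24·100000) = -81/50000 m
Load 3 — point force P=20 kN at a=16/3 m (b=L-a=8/3):
  y_3 = -Px²(3a-x)/(6EI)  [x≤a] = -20·2²·(3·(16/3)-2)/(6·100000) = -7/3750 m
Load 4 — point force P=13 kN at a=4 m (b=L-a=4):
  y_4 = -Px²(3a-x)/(6EI)  [x≤a] = -13·2²·(3·4-2)/(6·100000) = -13/15000 m
Superposition: y = Σ y_i = -7651/1500000 m ≈ -0.005101 m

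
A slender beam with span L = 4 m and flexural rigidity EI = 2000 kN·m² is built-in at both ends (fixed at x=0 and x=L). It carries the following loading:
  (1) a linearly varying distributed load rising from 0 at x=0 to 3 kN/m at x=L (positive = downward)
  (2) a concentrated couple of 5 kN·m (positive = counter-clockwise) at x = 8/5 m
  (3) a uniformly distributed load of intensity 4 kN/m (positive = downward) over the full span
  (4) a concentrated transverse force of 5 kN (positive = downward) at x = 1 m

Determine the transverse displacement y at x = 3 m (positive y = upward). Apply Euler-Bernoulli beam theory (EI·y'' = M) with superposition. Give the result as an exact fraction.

y(3) = -1879/1920000 m

Load 1 — triangular load w₀=3 kN/m (0→w₀ over full span):
  y_1 = -w₀x²(L-x)²(x+2L)/(120LEI) = -3·3²·(4-3)²·(3+2·4)/(120·4·2000) = -99/320000 m
Load 2 — applied couple M₀=5 kN·m at a=8/5 m (b=L-a=12/5):
  y_2 = (R_Ax³/6 - M_Ax²/2 - M₀(x-a)²/2)/EI  [x>a] with R_A=9/5, M_A=3/5 = ((9/5)·3³/6 - (3/5)·3²/2 - 5·(3-(8/5))²/2)/2000 = 1/4000 m
Load 3 — uniform load w=4 kN/m over full span:
  y_3 = -wx²(L-x)²/(24EI) = -4·3²·(4-3)²/(24·2000) = -3/4000 m
Load 4 — point force P=5 kN at a=1 m (b=L-a=3):
  y_4 = -Pa²(L-x)²(3bL-(3b+a)(L-x))/(6L³EI)  [x>a] = -5·1²·(4-3)²·(3·3·4-(3·3+1)·(4-3))/(6·4³·2000) = -13/76800 m
Superposition: y = Σ y_i = -1879/1920000 m ≈ -0.000979 m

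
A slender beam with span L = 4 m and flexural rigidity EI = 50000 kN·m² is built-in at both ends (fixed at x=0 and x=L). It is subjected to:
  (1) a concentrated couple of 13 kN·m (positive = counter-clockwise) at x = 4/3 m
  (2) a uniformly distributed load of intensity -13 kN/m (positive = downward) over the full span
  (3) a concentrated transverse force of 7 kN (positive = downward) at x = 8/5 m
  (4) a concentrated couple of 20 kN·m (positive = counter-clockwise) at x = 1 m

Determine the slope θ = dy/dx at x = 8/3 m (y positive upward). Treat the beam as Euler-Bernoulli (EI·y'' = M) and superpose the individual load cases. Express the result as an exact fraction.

θ(8/3) = -45569/253125000 rad

Load 1 — applied couple M₀=13 kN·m at a=4/3 m (b=L-a=8/3):
  θ_1 = (R_Ax²/2 - M_Ax - M₀(x-a))/EI  [x>a] with R_A=13/3, M_A=0 = ((13/3)·(8/3)²/2 - 0·(8/3) - 13·((8/3)-(4/3)))/50000 = -13/337500 rad
Load 2 — uniform load w=-13 kN/m over full span:
  θ_2 = -wx(L-x)(L-2x)/(12EI) = -(-13)·(8/3)·(4-(8/3))·(4-2·(8/3))/(12·50000) = -26/253125 rad
Load 3 — point force P=7 kN at a=8/5 m (b=L-a=12/5):
  θ_3 = Pa²(L-x)(2bL-(3b+a)(L-x))/(2L³EI)  [x>a] = 7·(8/5)²·(4-(8/3))·(2·(12/5)·4-(3·(12/5)+(8/5))·(4-(8/3)))/(2·4³·50000) = 98/3515625 rad
Load 4 — applied couple M₀=20 kN·m at a=1 m (b=L-a=3):
  θ_4 = (R_Ax²/2 - M_Ax - M₀(x-a))/EI  [x>a] with R_A=45/8, M_A=-15/4 = ((45/8)·(8/3)²/2 - (-15/4)·(8/3) - 20·((8/3)-1))/50000 = -1/15000 rad
Superposition: θ = Σ θ_i = -45569/253125000 rad ≈ -0.000180 rad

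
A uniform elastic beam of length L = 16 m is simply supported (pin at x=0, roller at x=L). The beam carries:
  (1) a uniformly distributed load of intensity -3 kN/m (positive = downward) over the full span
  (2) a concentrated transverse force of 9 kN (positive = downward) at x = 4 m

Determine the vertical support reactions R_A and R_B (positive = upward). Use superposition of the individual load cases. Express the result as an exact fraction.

R_A = -69/4 kN, R_B = -87/4 kN

Load 1 — uniform load w=-3 kN/m over full span:
  R_A = wL/2 = (-3)·16/2 = -24 kN
  R_B = wL/2 = (-3)·16/2 = -24 kN
Load 2 — point force P=9 kN at a=4 m (b=L-a=12):
  R_A = Pb/L = 9·12/16 = 27/4 kN
  R_B = Pa/L = 9·4/16 = 9/4 kN
Superposition: R_A = -69/4 kN, R_B = -87/4 kN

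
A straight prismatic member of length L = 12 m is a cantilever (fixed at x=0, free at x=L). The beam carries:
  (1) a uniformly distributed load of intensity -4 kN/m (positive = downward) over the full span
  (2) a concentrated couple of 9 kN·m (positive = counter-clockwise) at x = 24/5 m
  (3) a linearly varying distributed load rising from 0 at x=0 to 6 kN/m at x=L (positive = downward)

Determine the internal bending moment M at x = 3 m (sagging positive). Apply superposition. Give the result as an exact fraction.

M(3) = -45/4 kN·m

Load 1 — uniform load w=-4 kN/m over full span:
  M_1 = -w(L-x)²/2 = -(-4)·(12-3)²/2 = 162 kN·m
Load 2 — applied couple M₀=9 kN·m at a=24/5 m (b=L-a=36/5):
  M_2 = M₀  [x≤a] = 9 = 9 kN·m
Load 3 — triangular load w₀=6 kN/m (0→w₀ over full span):
  M_3 = w₀Lx/2 - w₀L²/3 - w₀x³/(6L) = 6·12·3/2 - 6·12²/3 - 6·3³/(6·12) = -729/4 kN·m
Superposition: M = Σ M_i = -45/4 kN·m ≈ -11.250000 kN·m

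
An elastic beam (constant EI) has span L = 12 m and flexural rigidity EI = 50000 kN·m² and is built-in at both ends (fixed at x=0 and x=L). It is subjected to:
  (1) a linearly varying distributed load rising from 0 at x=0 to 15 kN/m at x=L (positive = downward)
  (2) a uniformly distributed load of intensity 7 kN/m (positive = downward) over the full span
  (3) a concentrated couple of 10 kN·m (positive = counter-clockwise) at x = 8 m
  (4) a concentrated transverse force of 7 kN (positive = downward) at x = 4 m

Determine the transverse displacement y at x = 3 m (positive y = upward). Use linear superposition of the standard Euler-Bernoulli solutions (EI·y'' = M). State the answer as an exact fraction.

y(3) = -44191/4800000 m

Load 1 — triangular load w₀=15 kN/m (0→w₀ over full span):
  y_1 = -w₀x²(L-x)²(x+2L)/(120LEI) = -15·3²·(12-3)²·(3+2·12)/(120·12·50000) = -6561/1600000 m
Load 2 — uniform load w=7 kN/m over full span:
  y_2 = -wx²(L-x)²/(24EI) = -7·3²·(12-3)²/(24·50000) = -1701/400000 m
Load 3 — applied couple M₀=10 kN·m at a=8 m (b=L-a=4):
  y_3 = (R_Ax³/6 - M_Ax²/2)/EI  [x≤a] with R_A=10/9, M_A=10/3 = ((10/9)·3³/6 - (10/3)·3²/2)/50000 = -1/5000 m
Load 4 — point force P=7 kN at a=4 m (b=L-a=8):
  y_4 = -Pb²x²(3aL-(3a+b)x)/(6L³EI)  [x≤a] = -7·8²·3²·(3·4·12-(3·4+8)·3)/(6·12³·50000) = -49/75000 m
Superposition: y = Σ y_i = -44191/4800000 m ≈ -0.009206 m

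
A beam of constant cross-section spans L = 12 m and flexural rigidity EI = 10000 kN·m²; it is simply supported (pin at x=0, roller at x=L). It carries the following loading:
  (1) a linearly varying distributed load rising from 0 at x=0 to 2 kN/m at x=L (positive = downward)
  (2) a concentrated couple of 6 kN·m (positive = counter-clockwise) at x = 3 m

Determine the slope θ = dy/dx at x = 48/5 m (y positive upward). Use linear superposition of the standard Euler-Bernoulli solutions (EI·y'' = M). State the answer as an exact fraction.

Load 1 — triangular load w₀=2 kN/m (0→w₀ over full span):
  θ_1 = -w₀(7L⁴-30L²x²+15x⁴)/(360LEI) = -2·(7·12⁴-30·12²·(48/5)²+15·(48/5)⁴)/(360·12·10000) = 2271/390625 rad
Load 2 — applied couple M₀=6 kN·m at a=3 m (b=L-a=9):
  θ_2 = (M₀x²/(2L)-M₀(x-a)+C₁)/EI  [x>a] with C₁=M₀(3b²-L²)/(6L)=33/4 = (6·(48/5)²/(2·12)-6·((48/5)-3)+(33/4))/10000 = -831/1000000 rad
Superposition: θ = Σ θ_i = 124569/25000000 rad ≈ 0.004983 rad

θ(48/5) = 124569/25000000 rad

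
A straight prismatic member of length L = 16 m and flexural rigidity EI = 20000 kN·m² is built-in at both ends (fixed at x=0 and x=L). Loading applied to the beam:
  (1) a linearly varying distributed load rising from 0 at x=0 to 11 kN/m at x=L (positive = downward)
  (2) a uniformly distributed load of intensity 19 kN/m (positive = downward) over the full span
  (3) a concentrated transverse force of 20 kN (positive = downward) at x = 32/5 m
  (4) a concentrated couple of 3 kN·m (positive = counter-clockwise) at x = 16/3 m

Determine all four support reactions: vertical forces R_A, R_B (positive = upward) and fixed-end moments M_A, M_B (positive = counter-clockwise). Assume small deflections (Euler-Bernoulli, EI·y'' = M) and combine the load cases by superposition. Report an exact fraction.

R_A = 19161/100 kN, M_A = 13632/25 kN·m, R_B = 22039/100 kN, M_B = -43189/75 kN·m

Load 1 — triangular load w₀=11 kN/m (0→w₀ over full span):
  R_A = 3w₀L/20 = 3·11·16/20 = 132/5 kN
  M_A = w₀L²/30 = 11·16²/30 = 1408/15 kN·m
  R_B = 7w₀L/20 = 7·11·16/20 = 308/5 kN
  M_B = -w₀L²/20 = -11·16²/20 = -704/5 kN·m
Load 2 — uniform load w=19 kN/m over full span:
  R_A = wL/2 = 19·16/2 = 152 kN
  M_A = wL²/12 = 19·16²/12 = 1216/3 kN·m
  R_B = wL/2 = 19·16/2 = 152 kN
  M_B = -wL²/12 = -19·16²/12 = -1216/3 kN·m
Load 3 — point force P=20 kN at a=32/5 m (b=L-a=48/5):
  R_A = Pb²(3a+b)/L³ = 20·(48/5)²·(3·(32/5)+(48/5))/16³ = 324/25 kN
  M_A = Pab²/L² = 20·(32/5)·(48/5)²/16² = 1152/25 kN·m
  R_B = Pa²(a+3b)/L³ = 20·(32/5)²·((32/5)+3·(48/5))/16³ = 176/25 kN
  M_B = -Pa²b/L² = -20·(32/5)²·(48/5)/16² = -768/25 kN·m
Load 4 — applied couple M₀=3 kN·m at a=16/3 m (b=L-a=32/3):
  R_A = 6M₀ab/L³ = 6·3·(16/3)·(32/3)/16³ = 1/4 kN
  M_A = M₀b(2a-b)/L² = 3·(32/3)·(2·(16/3)-(32/3))/16² = 0 kN·m
  R_B = -6M₀ab/L³ = -6·3·(16/3)·(32/3)/16³ = -1/4 kN
  M_B = M₀a(2b-a)/L² = 3·(16/3)·(2·(32/3)-(16/3))/16² = 1 kN·m
Superposition: R_A = 19161/100 kN, M_A = 13632/25 kN·m, R_B = 22039/100 kN, M_B = -43189/75 kN·m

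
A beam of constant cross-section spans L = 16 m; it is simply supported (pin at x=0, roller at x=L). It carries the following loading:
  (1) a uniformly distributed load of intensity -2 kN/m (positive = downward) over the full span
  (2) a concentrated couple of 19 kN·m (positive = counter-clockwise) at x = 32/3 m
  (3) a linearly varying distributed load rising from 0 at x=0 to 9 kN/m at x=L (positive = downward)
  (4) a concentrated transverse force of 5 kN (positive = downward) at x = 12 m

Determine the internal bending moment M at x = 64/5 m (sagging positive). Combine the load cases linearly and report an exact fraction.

M(64/5) = 9729/125 kN·m

Load 1 — uniform load w=-2 kN/m over full span:
  M_1 = wx(L-x)/2 = (-2)·(64/5)·(16-(64/5))/2 = -1024/25 kN·m
Load 2 — applied couple M₀=19 kN·m at a=32/3 m (b=L-a=16/3):
  M_2 = M₀x/L - M₀  [x>a] = 19·(64/5)/16 - 19 = -19/5 kN·m
Load 3 — triangular load w₀=9 kN/m (0→w₀ over full span):
  M_3 = w₀Lx/6 - w₀x³/(6L) = 9·16·(64/5)/6 - 9·(64/5)³/(6·16) = 13824/125 kN·m
Load 4 — point force P=5 kN at a=12 m (b=L-a=4):
  M_4 = Pa(L-x)/L  [x>a] = 5·12·(16-(64/5))/16 = 12 kN·m
Superposition: M = Σ M_i = 9729/125 kN·m ≈ 77.832000 kN·m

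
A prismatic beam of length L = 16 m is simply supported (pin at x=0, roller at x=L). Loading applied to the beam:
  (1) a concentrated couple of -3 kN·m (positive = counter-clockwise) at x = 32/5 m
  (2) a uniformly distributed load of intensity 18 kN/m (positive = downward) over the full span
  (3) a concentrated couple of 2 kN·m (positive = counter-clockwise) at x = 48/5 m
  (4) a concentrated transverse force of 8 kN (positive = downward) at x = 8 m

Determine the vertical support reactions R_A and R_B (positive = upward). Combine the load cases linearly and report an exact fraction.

Load 1 — applied couple M₀=-3 kN·m at a=32/5 m (b=L-a=48/5):
  R_A = M₀/L = (-3)/16 = -3/16 kN
  R_B = -M₀/L = -(-3)/16 = 3/16 kN
Load 2 — uniform load w=18 kN/m over full span:
  R_A = wL/2 = 18·16/2 = 144 kN
  R_B = wL/2 = 18·16/2 = 144 kN
Load 3 — applied couple M₀=2 kN·m at a=48/5 m (b=L-a=32/5):
  R_A = M₀/L = 2/16 = 1/8 kN
  R_B = -M₀/L = -2/16 = -1/8 kN
Load 4 — point force P=8 kN at a=8 m (b=L-a=8):
  R_A = Pb/L = 8·8/16 = 4 kN
  R_B = Pa/L = 8·8/16 = 4 kN
Superposition: R_A = 2367/16 kN, R_B = 2369/16 kN

R_A = 2367/16 kN, R_B = 2369/16 kN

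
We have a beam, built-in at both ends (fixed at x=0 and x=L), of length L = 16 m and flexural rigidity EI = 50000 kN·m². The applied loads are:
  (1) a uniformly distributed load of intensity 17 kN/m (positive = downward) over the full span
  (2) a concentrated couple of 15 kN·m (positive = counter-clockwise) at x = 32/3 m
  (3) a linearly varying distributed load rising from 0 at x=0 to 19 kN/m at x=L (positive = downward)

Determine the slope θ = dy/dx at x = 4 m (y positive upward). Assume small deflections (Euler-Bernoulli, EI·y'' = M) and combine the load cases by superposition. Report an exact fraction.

Load 1 — uniform load w=17 kN/m over full span:
  θ_1 = -wx(L-x)(L-2x)/(12EI) = -17·4·(16-4)·(16-2·4)/(12·50000) = -34/3125 rad
Load 2 — applied couple M₀=15 kN·m at a=32/3 m (b=L-a=16/3):
  θ_2 = (R_Ax²/2 - M_Ax)/EI  [x≤a] with R_A=5/4, M_A=5 = ((5/4)·4²/2 - 5·4)/50000 = -1/5000 rad
Load 3 — triangular load w₀=19 kN/m (0→w₀ over full span):
  θ_3 = -w₀(2x(L-x)(L-2x)(x+2L)+x²(L-x)²)/(120LEI) = -19·(2·4·(16-4)·(16-2·4)·(4+2·16)+4²·(16-4)²)/(120·16·50000) = -741/125000 rad
Superposition: θ = Σ θ_i = -1063/62500 rad ≈ -0.017008 rad

θ(4) = -1063/62500 rad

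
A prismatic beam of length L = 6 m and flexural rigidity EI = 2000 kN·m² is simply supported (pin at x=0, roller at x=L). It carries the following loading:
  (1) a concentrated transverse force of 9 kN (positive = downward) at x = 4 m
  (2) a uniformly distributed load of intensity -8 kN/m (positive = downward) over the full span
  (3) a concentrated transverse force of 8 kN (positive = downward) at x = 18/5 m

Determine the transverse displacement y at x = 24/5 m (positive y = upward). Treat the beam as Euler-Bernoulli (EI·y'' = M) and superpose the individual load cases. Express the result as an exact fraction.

Load 1 — point force P=9 kN at a=4 m (b=L-a=2):
  y_1 = -Pa(L-x)(2Lx-a²-x²)/(6LEI)  [x>a] = -9·4·(6-(24/5))·(2·6·(24/5)-4²-(24/5)²)/(6·6·2000) = -174/15625 m
Load 2 — uniform load w=-8 kN/m over full span:
  y_2 = -wx(L³-2Lx²+x³)/(24EI) = -(-8)·(24/5)·(6³-2·6·(24/5)²+(24/5)³)/(24·2000) = 3132/78125 m
Load 3 — point force P=8 kN at a=18/5 m (b=L-a=12/5):
  y_3 = -Pa(L-x)(2Lx-a²-x²)/(6LEI)  [x>a] = -8·(18/5)·(6-(24/5))·(2·6·(24/5)-(18/5)²-(24/5)²)/(6·6·2000) = -162/15625 m
Superposition: y = Σ y_i = 1452/78125 m ≈ 0.018586 m

y(24/5) = 1452/78125 m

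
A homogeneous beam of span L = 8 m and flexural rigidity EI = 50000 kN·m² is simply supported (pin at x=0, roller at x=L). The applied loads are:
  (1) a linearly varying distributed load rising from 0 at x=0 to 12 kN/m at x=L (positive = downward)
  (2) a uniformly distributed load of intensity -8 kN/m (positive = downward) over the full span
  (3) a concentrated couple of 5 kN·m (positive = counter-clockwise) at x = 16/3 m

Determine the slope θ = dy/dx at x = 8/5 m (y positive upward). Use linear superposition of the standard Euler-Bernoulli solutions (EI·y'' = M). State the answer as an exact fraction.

Load 1 — triangular load w₀=12 kN/m (0→w₀ over full span):
  θ_1 = -w₀(7L⁴-30L²x²+15x⁴)/(360LEI) = -12·(7·8⁴-30·8²·(8/5)²+15·(8/5)⁴)/(360·8·50000) = -11648/5859375 rad
Load 2 — uniform load w=-8 kN/m over full span:
  θ_2 = -w(L³-6Lx²+4x³)/(24EI) = -(-8)·(8³-6·8·(8/5)²+4·(8/5)³)/(24·50000) = 1056/390625 rad
Load 3 — applied couple M₀=5 kN·m at a=16/3 m (b=L-a=8/3):
  θ_3 = (M₀x²/(2L)+C₁)/EI  [x≤a] with C₁=M₀(3b²-L²)/(6L)=-40/9 = (5·(8/5)²/(2·8)+(-40/9))/50000 = -41/562500 rad
Superposition: θ = Σ θ_i = 45179/70312500 rad ≈ 0.000643 rad

θ(8/5) = 45179/70312500 rad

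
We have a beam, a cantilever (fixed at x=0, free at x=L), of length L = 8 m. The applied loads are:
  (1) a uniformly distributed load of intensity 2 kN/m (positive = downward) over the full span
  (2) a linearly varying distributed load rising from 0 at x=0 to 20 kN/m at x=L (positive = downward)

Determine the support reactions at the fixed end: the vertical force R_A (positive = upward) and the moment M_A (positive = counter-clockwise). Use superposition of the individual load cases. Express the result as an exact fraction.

R_A = 96 kN, M_A = 1472/3 kN·m

Load 1 — uniform load w=2 kN/m over full span:
  R_A = wL = 2·8 = 16 kN
  M_A = wL²/2 = 2·8²/2 = 64 kN·m
Load 2 — triangular load w₀=20 kN/m (0→w₀ over full span):
  R_A = w₀L/2 = 20·8/2 = 80 kN
  M_A = w₀L²/3 = 20·8²/3 = 1280/3 kN·m
Superposition: R_A = 96 kN, M_A = 1472/3 kN·m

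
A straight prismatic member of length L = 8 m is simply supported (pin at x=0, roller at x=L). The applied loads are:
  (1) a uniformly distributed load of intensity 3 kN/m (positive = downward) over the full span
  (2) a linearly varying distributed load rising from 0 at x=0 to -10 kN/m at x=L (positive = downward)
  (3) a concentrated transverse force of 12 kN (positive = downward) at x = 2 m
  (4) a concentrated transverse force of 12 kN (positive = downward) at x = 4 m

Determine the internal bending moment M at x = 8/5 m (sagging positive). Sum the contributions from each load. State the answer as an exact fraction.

M(8/5) = 472/25 kN·m

Load 1 — uniform load w=3 kN/m over full span:
  M_1 = wx(L-x)/2 = 3·(8/5)·(8-(8/5))/2 = 384/25 kN·m
Load 2 — triangular load w₀=-10 kN/m (0→w₀ over full span):
  M_2 = w₀Lx/6 - w₀x³/(6L) = (-10)·8·(8/5)/6 - (-10)·(8/5)³/(6·8) = -512/25 kN·m
Load 3 — point force P=12 kN at a=2 m (b=L-a=6):
  M_3 = Pbx/L  [x≤a] = 12·6·(8/5)/8 = 72/5 kN·m
Load 4 — point force P=12 kN at a=4 m (b=L-a=4):
  M_4 = Pbx/L  [x≤a] = 12·4·(8/5)/8 = 48/5 kN·m
Superposition: M = Σ M_i = 472/25 kN·m ≈ 18.880000 kN·m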